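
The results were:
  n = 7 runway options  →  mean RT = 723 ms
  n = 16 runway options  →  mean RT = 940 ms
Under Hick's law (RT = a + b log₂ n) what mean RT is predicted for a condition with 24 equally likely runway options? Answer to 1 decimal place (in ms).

Fit slope and intercept:
  b = (940 − 723) / (log₂ 16 − log₂ 7) = 217 / (4 − 2.8074) = 181.949 ms/bit
  a = 723 − 181.949 × 2.8074 = 212.206 ms
Then RT(24) = 212.206 + 181.949 × log₂ 24 = 212.206 + 181.949 × 4.5850 ≈ 1046.433 ms.

1046.4 ms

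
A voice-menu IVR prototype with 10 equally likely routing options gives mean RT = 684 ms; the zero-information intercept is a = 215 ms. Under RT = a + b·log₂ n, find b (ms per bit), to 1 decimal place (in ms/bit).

10 alternatives carry log₂ 10 = 3.3219 bits; the choice cost is 684 − 215 = 469 ms, so b = 469/3.3219 = 141.183 ms/bit.

141.2 ms/bit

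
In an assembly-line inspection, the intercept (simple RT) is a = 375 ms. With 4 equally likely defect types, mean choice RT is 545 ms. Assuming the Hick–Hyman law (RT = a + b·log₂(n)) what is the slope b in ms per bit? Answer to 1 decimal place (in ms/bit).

b = (545 − 375) / log₂(4) = 170 / 2 = 85.000 ms/bit.

85.0 ms/bit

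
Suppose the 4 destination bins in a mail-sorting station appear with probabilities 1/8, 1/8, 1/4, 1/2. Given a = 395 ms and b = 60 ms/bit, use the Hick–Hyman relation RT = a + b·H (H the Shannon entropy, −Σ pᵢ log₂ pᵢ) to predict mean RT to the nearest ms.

500 ms

Each term −pᵢ log₂ pᵢ: 0.125·3 + 0.125·3 + 0.25·2 + 0.5·1; summed, H = 1.750 bits.
Mean RT = a + bH = 395 + 60·1.750 = 500.00 ms.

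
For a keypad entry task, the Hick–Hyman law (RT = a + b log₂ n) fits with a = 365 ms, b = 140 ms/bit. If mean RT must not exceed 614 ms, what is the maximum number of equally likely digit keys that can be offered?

140·log₂ n ≤ 614 − 365 = 249, giving log₂ n ≤ 1.7786 and n ≤ 3.431. The largest whole number is 3.

3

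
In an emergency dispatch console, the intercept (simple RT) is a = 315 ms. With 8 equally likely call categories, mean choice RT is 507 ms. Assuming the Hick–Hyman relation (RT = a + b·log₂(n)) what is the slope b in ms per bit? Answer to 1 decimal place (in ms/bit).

64.0 ms/bit

b = (507 − 315) / log₂(8) = 192 / 3 = 64.000 ms/bit.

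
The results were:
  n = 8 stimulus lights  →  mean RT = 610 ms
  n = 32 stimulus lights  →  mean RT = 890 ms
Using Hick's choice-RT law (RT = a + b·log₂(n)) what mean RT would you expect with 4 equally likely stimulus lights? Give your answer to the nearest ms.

With log₂ n on the abscissa the relation is linear; from the two conditions:
  b = (890 − 610) / (log₂ 32 − log₂ 8) = 280 / (5 − 3) = 140 ms/bit
  a = 610 − 140 × 3 = 190 ms
Then RT(4) = 190 + 140 × log₂ 4 = 190 + 140 × 2 ≈ 470.000 ms.

470 ms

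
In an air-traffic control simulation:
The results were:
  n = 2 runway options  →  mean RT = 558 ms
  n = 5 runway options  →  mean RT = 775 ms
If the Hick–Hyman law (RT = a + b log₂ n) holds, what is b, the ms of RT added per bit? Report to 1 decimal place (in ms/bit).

164.2 ms/bit

Slope: b = (775 − 558) / (log₂ 5 − log₂ 2) = 217/1.3219 = 164.154 ms/bit.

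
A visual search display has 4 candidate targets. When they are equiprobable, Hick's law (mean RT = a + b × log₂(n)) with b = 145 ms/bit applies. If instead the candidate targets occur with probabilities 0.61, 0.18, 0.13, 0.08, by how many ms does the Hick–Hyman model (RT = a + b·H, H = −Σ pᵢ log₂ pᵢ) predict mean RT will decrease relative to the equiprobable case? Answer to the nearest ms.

65 ms

Equiprobable entropy H₀ = log₂ 4 = 2.0000 bits.
Skewed entropy H = −Σ pᵢ log₂ pᵢ = 1.5545 bits.
ΔRT = b·(H₀ − H) = 145 × 0.4455 = 64.60 ms.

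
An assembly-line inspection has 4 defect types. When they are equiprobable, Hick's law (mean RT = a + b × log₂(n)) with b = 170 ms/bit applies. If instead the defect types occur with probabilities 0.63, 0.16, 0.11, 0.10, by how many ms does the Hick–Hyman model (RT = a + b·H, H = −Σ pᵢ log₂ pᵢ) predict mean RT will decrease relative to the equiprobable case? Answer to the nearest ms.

81 ms

Equiprobable entropy H₀ = log₂ 4 = 2.0000 bits.
Skewed entropy H = −Σ pᵢ log₂ pᵢ = 1.5254 bits.
ΔRT = b·(H₀ − H) = 170 × 0.4746 = 80.68 ms.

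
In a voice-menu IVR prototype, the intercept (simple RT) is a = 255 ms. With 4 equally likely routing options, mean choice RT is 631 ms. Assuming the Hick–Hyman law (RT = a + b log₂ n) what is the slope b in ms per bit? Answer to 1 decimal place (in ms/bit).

4 alternatives carry log₂ 4 = 2 bits; the choice cost is 631 − 255 = 376 ms, so b = 376/2 = 188.000 ms/bit.

188.0 ms/bit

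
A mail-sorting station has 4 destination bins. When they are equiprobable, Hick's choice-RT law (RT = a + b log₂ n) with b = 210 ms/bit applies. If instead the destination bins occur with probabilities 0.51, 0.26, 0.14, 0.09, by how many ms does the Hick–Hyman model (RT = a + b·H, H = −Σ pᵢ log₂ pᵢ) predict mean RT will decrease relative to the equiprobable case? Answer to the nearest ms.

Equiprobable entropy H₀ = log₂ 4 = 2.0000 bits.
Skewed entropy H = −Σ pᵢ log₂ pᵢ = 1.7105 bits.
ΔRT = b·(H₀ − H) = 210 × 0.2895 = 60.80 ms.

61 ms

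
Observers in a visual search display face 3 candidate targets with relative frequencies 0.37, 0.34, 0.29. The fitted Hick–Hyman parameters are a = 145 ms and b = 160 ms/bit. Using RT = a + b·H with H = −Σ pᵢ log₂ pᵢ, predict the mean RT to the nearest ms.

397 ms

H = 0.37·log₂(1/0.37) + 0.34·log₂(1/0.34) + 0.29·log₂(1/0.29) = 1.5778 bits.
RT = 145 + 160 × 1.5778 = 397.45 ms.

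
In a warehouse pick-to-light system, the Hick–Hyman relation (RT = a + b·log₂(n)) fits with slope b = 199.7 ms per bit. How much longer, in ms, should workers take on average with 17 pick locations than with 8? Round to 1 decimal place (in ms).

The intercept a cancels: ΔRT = b·(log₂ n₂ − log₂ n₁) = b·log₂(n₂/n₁).
log₂(17) − log₂(8) = 4.0875 − 3 = 1.0875.
ΔRT = 199.7 × 1.0875 = 217.166 ms.

217.2 ms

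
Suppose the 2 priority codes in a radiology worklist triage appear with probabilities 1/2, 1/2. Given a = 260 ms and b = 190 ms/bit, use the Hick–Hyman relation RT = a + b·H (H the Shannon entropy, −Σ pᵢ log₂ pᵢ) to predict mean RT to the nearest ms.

450 ms

Each term −pᵢ log₂ pᵢ: 0.5·1 + 0.5·1; summed, H = 1.000 bits.
Mean RT = a + bH = 260 + 190·1.000 = 450.00 ms.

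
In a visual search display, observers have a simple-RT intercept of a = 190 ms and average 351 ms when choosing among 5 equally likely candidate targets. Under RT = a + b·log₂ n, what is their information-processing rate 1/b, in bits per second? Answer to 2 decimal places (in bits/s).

14.42 bits/s

b = (351 − 190)/log₂ 5 = 161/2.3219 = 69.339 ms per bit = 0.06934 s/bit; the reciprocal is 14.422 bits/s.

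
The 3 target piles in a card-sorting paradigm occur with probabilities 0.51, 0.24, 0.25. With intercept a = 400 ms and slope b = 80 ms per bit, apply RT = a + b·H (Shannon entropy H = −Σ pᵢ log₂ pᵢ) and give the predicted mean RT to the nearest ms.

Entropy contributions −pᵢ log₂ pᵢ: 0.4954, 0.4941, 0.5000; sum H = 1.4896 bits.
RT = a + bH = 400 + 80·1.4896 = 519.17 ms.

519 ms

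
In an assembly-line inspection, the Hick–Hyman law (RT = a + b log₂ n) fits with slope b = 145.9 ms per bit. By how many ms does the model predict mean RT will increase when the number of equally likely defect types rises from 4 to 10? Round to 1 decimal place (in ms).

192.9 ms

The intercept a cancels: ΔRT = b·(log₂ n₂ − log₂ n₁) = b·log₂(n₂/n₁).
log₂(10) − log₂(4) = 3.3219 − 2 = 1.3219.
ΔRT = 145.9 × 1.3219 = 192.869 ms.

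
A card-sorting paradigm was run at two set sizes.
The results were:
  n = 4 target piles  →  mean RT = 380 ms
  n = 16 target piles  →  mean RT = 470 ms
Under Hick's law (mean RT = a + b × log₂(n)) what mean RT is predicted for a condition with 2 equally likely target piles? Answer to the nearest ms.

335 ms

Fit slope and intercept:
  b = (470 − 380) / (log₂ 16 − log₂ 4) = 90 / (4 − 2) = 45 ms/bit
  a = 380 − 45 × 2 = 290 ms
Then RT(2) = 290 + 45 × log₂ 2 = 290 + 45 × 1 ≈ 335.000 ms.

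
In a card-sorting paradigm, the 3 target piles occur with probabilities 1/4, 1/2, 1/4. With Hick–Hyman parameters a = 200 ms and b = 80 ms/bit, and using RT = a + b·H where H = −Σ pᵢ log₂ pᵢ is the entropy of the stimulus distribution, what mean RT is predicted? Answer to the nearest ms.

320 ms

H = −Σ pᵢ log₂ pᵢ = 0.25·2 + 0.5·1 + 0.25·2 = 1.500 bits.
RT = 200 + 80 × 1.500 = 320.00 ms.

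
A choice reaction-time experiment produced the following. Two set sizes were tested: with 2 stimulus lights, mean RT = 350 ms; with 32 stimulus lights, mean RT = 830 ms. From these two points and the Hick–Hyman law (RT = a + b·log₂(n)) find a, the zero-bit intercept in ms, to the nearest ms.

The slope on a log₂ axis is (830 − 350) / (5 − 1) = 120 ms/bit.
Intercept: a = 350 − 120·log₂(2) = 230.000 ms.

230 ms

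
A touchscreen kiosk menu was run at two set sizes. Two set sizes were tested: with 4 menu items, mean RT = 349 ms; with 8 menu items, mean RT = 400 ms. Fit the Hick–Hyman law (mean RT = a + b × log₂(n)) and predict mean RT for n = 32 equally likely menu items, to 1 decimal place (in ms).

Fit slope and intercept:
  b = (400 − 349) / (log₂ 8 − log₂ 4) = 51 / (3 − 2) = 51.000 ms/bit
  a = 349 − 51.000 × 2 = 247.000 ms
Then RT(32) = 247.000 + 51.000 × log₂ 32 = 247.000 + 51.000 × 5 ≈ 502.000 ms.

502.0 ms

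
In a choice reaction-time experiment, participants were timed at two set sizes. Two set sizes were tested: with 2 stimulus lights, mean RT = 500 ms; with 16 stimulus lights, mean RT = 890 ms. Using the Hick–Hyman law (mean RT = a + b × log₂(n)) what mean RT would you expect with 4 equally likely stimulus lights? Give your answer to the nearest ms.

With log₂ n on the abscissa the relation is linear; from the two conditions:
  b = (890 − 500) / (log₂ 16 − log₂ 2) = 390 / (4 − 1) = 130 ms/bit
  a = 500 − 130 × 1 = 370 ms
Then RT(4) = 370 + 130 × log₂ 4 = 370 + 130 × 2 ≈ 630.000 ms.

630 ms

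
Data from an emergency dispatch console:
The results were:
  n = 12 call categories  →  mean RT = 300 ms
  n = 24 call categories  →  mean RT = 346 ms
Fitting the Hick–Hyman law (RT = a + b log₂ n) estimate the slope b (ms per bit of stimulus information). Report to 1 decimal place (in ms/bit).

b = (RT₂ − RT₁)/(log₂ n₂ − log₂ n₁) = (346 − 300)/(4.5850 − 3.5850) = 46.000 ms/bit.

46.0 ms/bit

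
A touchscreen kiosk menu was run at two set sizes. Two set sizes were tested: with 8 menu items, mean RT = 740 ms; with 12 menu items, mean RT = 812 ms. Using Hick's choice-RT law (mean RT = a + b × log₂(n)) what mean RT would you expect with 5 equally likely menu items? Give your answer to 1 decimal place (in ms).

656.5 ms

With log₂ n on the abscissa the relation is linear; from the two conditions:
  b = (812 − 740) / (log₂ 12 − log₂ 8) = 72 / (3.5850 − 3) = 123.085 ms/bit
  a = 740 − 123.085 × 3 = 370.746 ms
Then RT(5) = 370.746 + 123.085 × log₂ 5 = 370.746 + 123.085 × 2.3219 ≈ 656.540 ms.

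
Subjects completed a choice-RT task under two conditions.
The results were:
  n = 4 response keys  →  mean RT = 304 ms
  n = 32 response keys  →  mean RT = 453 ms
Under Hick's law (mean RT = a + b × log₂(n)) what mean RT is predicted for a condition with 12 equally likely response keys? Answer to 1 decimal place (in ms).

382.7 ms

Solve the two-equation system in a and b:
  b = (453 − 304) / (log₂ 32 − log₂ 4) = 149 / (5 − 2) = 49.667 ms/bit
  a = 304 − 49.667 × 2 = 204.667 ms
Then RT(12) = 204.667 + 49.667 × log₂ 12 = 204.667 + 49.667 × 3.5850 ≈ 382.720 ms.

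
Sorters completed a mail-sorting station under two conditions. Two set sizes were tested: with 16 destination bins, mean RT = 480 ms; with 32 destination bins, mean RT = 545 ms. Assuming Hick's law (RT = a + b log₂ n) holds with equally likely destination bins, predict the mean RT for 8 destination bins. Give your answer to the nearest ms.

415 ms

RT is linear in log₂ n, so two points fix the line:
  b = (545 − 480) / (log₂ 32 − log₂ 16) = 65 / (5 − 4) = 65 ms/bit
  a = 480 − 65 × 4 = 220 ms
Then RT(8) = 220 + 65 × log₂ 8 = 220 + 65 × 3 ≈ 415.000 ms.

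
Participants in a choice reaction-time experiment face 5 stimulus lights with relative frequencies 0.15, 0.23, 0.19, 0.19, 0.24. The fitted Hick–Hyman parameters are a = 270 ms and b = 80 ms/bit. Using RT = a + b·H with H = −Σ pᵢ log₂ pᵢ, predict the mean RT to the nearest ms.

H = 0.15·log₂(1/0.15) + 0.23·log₂(1/0.23) + 0.19·log₂(1/0.19) + 0.19·log₂(1/0.19) + 0.24·log₂(1/0.24) = 2.3028 bits.
RT = 270 + 80 × 2.3028 = 454.22 ms.

454 ms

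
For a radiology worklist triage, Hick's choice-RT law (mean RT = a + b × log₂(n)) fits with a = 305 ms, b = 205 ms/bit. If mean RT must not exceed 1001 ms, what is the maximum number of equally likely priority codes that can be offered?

10

Set 305 + 205·log₂ n ≤ 1001 → log₂ n ≤ (1001 − 305)/205 = 3.3951.
So n ≤ 2^3.3951 = 10.520; the largest integer n is 10.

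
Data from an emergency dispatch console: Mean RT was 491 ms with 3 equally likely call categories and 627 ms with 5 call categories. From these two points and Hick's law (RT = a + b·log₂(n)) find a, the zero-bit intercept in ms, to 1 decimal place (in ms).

Slope: b = (627 − 491) / (log₂ 5 − log₂ 3) = 136/0.7370 = 184.541 ms/bit.
a = RT₁ − b·log₂ n₁ = 491 − 184.541 × 1.5850 = 198.510 ms.

198.5 ms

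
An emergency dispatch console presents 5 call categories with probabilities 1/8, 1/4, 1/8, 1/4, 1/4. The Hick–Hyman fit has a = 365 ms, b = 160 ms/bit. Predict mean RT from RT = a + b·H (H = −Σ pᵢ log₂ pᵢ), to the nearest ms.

725 ms

H = −Σ pᵢ log₂ pᵢ = 0.125·3 + 0.25·2 + 0.125·3 + 0.25·2 + 0.25·2 = 2.250 bits.
RT = 365 + 160 × 2.250 = 725.00 ms.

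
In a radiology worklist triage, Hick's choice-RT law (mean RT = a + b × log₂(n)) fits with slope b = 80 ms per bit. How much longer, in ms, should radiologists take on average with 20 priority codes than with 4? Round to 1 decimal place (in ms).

185.8 ms

Only the slope matters, since a is common to both: ΔRT = b·log₂(n₂/n₁).
log₂(20) − log₂(4) = 4.3219 − 2 = 2.3219.
ΔRT = 80 × 2.3219 = 185.754 ms.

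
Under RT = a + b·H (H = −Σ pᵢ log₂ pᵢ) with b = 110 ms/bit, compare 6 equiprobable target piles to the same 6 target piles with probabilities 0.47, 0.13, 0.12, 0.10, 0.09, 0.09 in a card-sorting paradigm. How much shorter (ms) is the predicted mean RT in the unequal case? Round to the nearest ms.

40 ms

Equiprobable entropy H₀ = log₂ 6 = 2.5850 bits.
Skewed entropy H = −Σ pᵢ log₂ pᵢ = 2.2192 bits.
ΔRT = b·(H₀ − H) = 110 × 0.3658 = 40.24 ms.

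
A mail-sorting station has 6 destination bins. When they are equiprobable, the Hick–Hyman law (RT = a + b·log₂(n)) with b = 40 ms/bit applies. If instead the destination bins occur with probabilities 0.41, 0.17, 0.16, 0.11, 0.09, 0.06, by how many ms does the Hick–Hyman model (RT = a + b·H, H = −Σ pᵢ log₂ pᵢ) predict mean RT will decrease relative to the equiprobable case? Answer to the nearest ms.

12 ms

The RT saving is b·ΔH. Equiprobable H₀ = log₂(6) = 2.5850 bits; with the given probabilities H = 2.2915 bits.
b·(H₀ − H) = 40 × (2.5850 − 2.2915) = 11.74 ms.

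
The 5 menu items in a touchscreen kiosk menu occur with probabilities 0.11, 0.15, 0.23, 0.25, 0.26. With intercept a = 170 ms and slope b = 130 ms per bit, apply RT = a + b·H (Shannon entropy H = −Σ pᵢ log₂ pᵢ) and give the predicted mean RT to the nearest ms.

H = 0.11·log₂(1/0.11) + 0.15·log₂(1/0.15) + 0.23·log₂(1/0.23) + 0.25·log₂(1/0.25) + 0.26·log₂(1/0.26) = 2.2538 bits.
RT = 170 + 130 × 2.2538 = 462.99 ms.

463 ms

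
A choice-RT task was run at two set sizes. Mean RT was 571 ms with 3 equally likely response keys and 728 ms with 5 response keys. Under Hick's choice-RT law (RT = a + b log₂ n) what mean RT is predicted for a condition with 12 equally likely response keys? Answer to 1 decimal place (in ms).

Fit slope and intercept:
  b = (728 − 571) / (log₂ 5 − log₂ 3) = 157 / (2.3219 − 1.5850) = 213.036 ms/bit
  a = 571 − 213.036 × 1.5850 = 233.346 ms
Then RT(12) = 233.346 + 213.036 × log₂ 12 = 233.346 + 213.036 × 3.5850 ≈ 997.071 ms.

997.1 ms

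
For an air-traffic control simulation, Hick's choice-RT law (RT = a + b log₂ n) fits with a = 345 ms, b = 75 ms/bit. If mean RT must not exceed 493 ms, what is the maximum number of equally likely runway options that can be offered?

Information budget: (493 − 345)/75 = 1.9733 bits, so n ≤ 2^1.9733 = 3.927 → at most 3.

3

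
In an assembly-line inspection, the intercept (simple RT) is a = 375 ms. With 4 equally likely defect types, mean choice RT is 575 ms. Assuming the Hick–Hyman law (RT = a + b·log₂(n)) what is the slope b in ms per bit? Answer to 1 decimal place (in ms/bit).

100.0 ms/bit

4 alternatives carry log₂ 4 = 2 bits; the choice cost is 575 − 375 = 200 ms, so b = 200/2 = 100.000 ms/bit.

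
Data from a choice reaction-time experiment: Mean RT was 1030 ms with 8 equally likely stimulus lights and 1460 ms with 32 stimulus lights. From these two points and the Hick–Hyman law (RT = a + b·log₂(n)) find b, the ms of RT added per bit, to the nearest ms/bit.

b = (RT₂ − RT₁)/(log₂ n₂ − log₂ n₁) = (1460 − 1030)/(5 − 3) = 215 ms/bit.

215 ms/bit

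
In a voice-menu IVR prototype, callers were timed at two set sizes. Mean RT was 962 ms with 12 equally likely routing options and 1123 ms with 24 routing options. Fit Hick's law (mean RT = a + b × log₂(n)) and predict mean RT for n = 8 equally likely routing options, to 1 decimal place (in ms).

867.8 ms

Solve the two-equation system in a and b:
  b = (1123 − 962) / (log₂ 24 − log₂ 12) = 161 / (4.5850 − 3.5850) = 161.000 ms/bit
  a = 962 − 161.000 × 3.5850 = 384.821 ms
Then RT(8) = 384.821 + 161.000 × log₂ 8 = 384.821 + 161.000 × 3 ≈ 867.821 ms.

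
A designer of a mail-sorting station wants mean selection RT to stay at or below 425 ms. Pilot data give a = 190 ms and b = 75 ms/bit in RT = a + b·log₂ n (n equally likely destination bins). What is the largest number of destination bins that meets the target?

8

Set 190 + 75·log₂ n ≤ 425 → log₂ n ≤ (425 − 190)/75 = 3.1333.
So n ≤ 2^3.1333 = 8.775; the largest integer n is 8.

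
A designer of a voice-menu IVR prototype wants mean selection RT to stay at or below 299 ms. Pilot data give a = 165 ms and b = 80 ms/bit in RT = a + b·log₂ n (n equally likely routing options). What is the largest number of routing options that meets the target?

Information budget: (299 − 165)/80 = 1.6750 bits, so n ≤ 2^1.6750 = 3.193 → at most 3.

3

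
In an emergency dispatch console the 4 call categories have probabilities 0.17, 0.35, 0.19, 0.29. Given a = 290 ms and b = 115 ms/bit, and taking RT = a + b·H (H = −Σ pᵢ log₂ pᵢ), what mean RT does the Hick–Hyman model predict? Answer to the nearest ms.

513 ms

Entropy contributions −pᵢ log₂ pᵢ: 0.4346, 0.5301, 0.4552, 0.5179; sum H = 1.9378 bits.
RT = a + bH = 290 + 115·1.9378 = 512.85 ms.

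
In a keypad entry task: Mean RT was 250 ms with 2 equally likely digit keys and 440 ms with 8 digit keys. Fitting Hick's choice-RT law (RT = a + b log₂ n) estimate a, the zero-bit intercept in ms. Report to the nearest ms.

155 ms

The slope on a log₂ axis is (440 − 250) / (3 − 1) = 95 ms/bit.
a = RT₁ − b·log₂ n₁ = 250 − 95 × 1 = 155.000 ms.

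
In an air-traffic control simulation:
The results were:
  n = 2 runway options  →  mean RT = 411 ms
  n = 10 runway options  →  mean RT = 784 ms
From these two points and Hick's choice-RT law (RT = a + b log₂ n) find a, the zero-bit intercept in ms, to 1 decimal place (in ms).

250.4 ms

Slope: b = (784 − 411) / (log₂ 10 − log₂ 2) = 373/2.3219 = 160.642 ms/bit.
Intercept: a = 411 − 160.642·log₂(2) = 250.358 ms.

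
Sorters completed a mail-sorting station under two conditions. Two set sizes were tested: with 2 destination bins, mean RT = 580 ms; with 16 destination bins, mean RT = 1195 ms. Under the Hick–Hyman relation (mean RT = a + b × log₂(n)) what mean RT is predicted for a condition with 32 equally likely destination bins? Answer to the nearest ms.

1400 ms

Fit slope and intercept:
  b = (1195 − 580) / (log₂ 16 − log₂ 2) = 615 / (4 − 1) = 205 ms/bit
  a = 580 − 205 × 1 = 375 ms
Then RT(32) = 375 + 205 × log₂ 32 = 375 + 205 × 5 ≈ 1400.000 ms.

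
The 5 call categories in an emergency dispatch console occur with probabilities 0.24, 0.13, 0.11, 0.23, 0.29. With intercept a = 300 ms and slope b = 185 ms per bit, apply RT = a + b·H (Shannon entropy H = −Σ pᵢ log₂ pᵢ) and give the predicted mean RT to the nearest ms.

713 ms

Entropy contributions −pᵢ log₂ pᵢ: 0.4941, 0.3826, 0.3503, 0.4877, 0.5179; sum H = 2.2326 bits.
RT = a + bH = 300 + 185·2.2326 = 713.04 ms.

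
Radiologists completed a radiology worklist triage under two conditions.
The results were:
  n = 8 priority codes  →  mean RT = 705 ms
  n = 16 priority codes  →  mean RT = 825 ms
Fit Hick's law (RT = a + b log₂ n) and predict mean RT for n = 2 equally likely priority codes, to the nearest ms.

465 ms

RT is linear in log₂ n, so two points fix the line:
  b = (825 − 705) / (log₂ 16 − log₂ 8) = 120 / (4 − 3) = 120 ms/bit
  a = 705 − 120 × 3 = 345 ms
Then RT(2) = 345 + 120 × log₂ 2 = 345 + 120 × 1 ≈ 465.000 ms.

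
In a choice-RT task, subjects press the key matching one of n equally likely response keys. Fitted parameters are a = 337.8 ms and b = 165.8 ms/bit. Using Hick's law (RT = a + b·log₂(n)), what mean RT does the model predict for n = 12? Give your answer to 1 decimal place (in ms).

log₂(12) = 3.5850 bits, so RT = 337.8 + 165.8 × 3.5850 ≈ 932.187 ms.

932.2 ms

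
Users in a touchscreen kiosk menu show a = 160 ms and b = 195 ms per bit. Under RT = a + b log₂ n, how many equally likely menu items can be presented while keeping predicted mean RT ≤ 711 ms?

7

Set 160 + 195·log₂ n ≤ 711 → log₂ n ≤ (711 − 160)/195 = 2.8256.
So n ≤ 2^2.8256 = 7.089; the largest integer n is 7.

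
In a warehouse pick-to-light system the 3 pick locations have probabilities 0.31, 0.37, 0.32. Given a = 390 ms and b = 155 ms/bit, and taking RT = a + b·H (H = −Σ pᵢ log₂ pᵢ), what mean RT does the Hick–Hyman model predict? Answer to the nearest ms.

H = 0.31·log₂(1/0.31) + 0.37·log₂(1/0.37) + 0.32·log₂(1/0.32) = 1.5806 bits.
RT = 390 + 155 × 1.5806 = 634.99 ms.

635 ms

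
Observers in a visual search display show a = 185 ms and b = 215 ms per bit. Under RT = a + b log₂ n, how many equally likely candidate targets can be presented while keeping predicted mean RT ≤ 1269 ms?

32

Set 185 + 215·log₂ n ≤ 1269 → log₂ n ≤ (1269 − 185)/215 = 5.0419.
So n ≤ 2^5.0419 = 32.942; the largest integer n is 32.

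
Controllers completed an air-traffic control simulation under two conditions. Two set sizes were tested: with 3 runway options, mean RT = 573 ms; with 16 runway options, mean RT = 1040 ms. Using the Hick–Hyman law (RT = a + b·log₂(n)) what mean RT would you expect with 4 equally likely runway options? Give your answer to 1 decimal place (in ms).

RT is linear in log₂ n, so two points fix the line:
  b = (1040 − 573) / (log₂ 16 − log₂ 3) = 467 / (4 − 1.5850) = 193.372 ms/bit
  a = 573 − 193.372 × 1.5850 = 266.513 ms
Then RT(4) = 266.513 + 193.372 × log₂ 4 = 266.513 + 193.372 × 2 ≈ 653.257 ms.

653.3 ms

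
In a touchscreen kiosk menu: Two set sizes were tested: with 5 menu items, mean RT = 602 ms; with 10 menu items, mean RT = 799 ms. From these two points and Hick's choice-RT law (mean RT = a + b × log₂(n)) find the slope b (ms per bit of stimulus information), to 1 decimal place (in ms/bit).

The slope on a log₂ axis is (799 − 602) / (3.3219 − 2.3219) = 197.000 ms/bit.

197.0 ms/bit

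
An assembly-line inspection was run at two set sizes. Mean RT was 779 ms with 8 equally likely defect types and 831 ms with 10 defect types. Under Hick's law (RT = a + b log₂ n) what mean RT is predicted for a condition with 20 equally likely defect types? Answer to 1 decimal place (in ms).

Solve the two-equation system in a and b:
  b = (831 − 779) / (log₂ 10 − log₂ 8) = 52 / (3.3219 − 3) = 161.527 ms/bit
  a = 779 − 161.527 × 3 = 294.420 ms
Then RT(20) = 294.420 + 161.527 × log₂ 20 = 294.420 + 161.527 × 4.3219 ≈ 992.527 ms.

992.5 ms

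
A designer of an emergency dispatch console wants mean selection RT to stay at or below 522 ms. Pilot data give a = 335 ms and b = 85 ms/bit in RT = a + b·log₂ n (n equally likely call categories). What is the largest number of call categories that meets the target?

4

Information budget: (522 − 335)/85 = 2.2000 bits, so n ≤ 2^2.2000 = 4.595 → at most 4.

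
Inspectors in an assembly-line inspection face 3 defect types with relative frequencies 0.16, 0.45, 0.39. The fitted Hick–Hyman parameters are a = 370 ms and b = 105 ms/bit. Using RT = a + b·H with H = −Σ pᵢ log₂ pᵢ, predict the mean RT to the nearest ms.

524 ms

H = 0.16·log₂(1/0.16) + 0.45·log₂(1/0.45) + 0.39·log₂(1/0.39) = 1.4712 bits.
RT = 370 + 105 × 1.4712 = 524.48 ms.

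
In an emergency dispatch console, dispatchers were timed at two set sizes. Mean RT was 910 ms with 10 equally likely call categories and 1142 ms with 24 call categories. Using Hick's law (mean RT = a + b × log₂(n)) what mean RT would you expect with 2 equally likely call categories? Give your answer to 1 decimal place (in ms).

RT is linear in log₂ n, so two points fix the line:
  b = (1142 − 910) / (log₂ 24 − log₂ 10) = 232 / (4.5850 − 3.3219) = 183.685 ms/bit
  a = 910 − 183.685 × 3.3219 = 299.813 ms
Then RT(2) = 299.813 + 183.685 × log₂ 2 = 299.813 + 183.685 × 1 ≈ 483.498 ms.

483.5 ms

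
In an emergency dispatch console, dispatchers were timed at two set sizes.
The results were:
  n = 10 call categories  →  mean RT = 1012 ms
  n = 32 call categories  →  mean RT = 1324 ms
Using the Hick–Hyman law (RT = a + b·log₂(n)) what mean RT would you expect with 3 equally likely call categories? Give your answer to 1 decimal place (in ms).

With log₂ n on the abscissa the relation is linear; from the two conditions:
  b = (1324 − 1012) / (log₂ 32 − log₂ 10) = 312 / (5 − 3.3219) = 185.928 ms/bit
  a = 1012 − 185.928 × 3.3219 = 394.362 ms
Then RT(3) = 394.362 + 185.928 × log₂ 3 = 394.362 + 185.928 × 1.5850 ≈ 689.050 ms.

689.1 ms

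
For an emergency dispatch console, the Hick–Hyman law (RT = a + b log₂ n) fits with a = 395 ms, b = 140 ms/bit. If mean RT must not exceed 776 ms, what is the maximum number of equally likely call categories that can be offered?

6

140·log₂ n ≤ 776 − 395 = 381, giving log₂ n ≤ 2.7214 and n ≤ 6.595. The largest whole number is 6.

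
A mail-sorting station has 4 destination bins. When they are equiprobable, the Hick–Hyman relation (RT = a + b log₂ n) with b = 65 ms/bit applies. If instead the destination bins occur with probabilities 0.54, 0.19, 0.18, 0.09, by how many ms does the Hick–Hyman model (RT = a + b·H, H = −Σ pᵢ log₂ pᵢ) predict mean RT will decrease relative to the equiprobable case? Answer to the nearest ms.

Equiprobable entropy H₀ = log₂ 4 = 2.0000 bits.
Skewed entropy H = −Σ pᵢ log₂ pᵢ = 1.6932 bits.
ΔRT = b·(H₀ − H) = 65 × 0.3068 = 19.94 ms.

20 ms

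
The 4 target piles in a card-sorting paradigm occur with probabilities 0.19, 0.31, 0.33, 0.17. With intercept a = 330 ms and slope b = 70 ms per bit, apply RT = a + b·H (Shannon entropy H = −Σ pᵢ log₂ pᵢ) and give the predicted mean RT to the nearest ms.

Entropy contributions −pᵢ log₂ pᵢ: 0.4552, 0.5238, 0.5278, 0.4346; sum H = 1.9414 bits.
RT = a + bH = 330 + 70·1.9414 = 465.90 ms.

466 ms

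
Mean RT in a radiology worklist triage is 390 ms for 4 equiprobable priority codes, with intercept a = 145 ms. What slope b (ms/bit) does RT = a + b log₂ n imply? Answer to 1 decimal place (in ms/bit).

b = (390 − 145) / log₂(4) = 245 / 2 = 122.500 ms/bit.

122.5 ms/bit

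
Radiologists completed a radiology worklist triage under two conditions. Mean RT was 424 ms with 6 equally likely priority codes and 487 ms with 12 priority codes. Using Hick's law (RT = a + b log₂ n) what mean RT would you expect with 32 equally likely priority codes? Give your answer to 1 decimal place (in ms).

576.1 ms

With log₂ n on the abscissa the relation is linear; from the two conditions:
  b = (487 − 424) / (log₂ 12 − log₂ 6) = 63 / (3.5850 − 2.5850) = 63.000 ms/bit
  a = 424 − 63.000 × 2.5850 = 261.147 ms
Then RT(32) = 261.147 + 63.000 × log₂ 32 = 261.147 + 63.000 × 5 ≈ 576.147 ms.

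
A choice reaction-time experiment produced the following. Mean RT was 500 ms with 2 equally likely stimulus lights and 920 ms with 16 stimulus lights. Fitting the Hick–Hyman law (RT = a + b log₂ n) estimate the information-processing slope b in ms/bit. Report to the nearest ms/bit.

Slope: b = (920 − 500) / (log₂ 16 − log₂ 2) = 420/3.0000 = 140 ms/bit.

140 ms/bit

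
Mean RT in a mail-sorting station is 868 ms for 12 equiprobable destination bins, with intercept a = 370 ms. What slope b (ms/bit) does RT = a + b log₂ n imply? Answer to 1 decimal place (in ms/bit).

log₂(12) = 3.5850 bits.
b = (RT − a)/log₂ n = (868 − 370) / 3.5850 = 138.914 ms/bit.

138.9 ms/bit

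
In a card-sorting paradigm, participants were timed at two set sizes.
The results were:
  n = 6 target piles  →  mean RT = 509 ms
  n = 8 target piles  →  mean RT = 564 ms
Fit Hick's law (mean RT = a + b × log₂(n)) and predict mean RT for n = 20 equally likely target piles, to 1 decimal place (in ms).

739.2 ms

Solve the two-equation system in a and b:
  b = (564 − 509) / (log₂ 8 − log₂ 6) = 55 / (3 − 2.5850) = 132.518 ms/bit
  a = 509 − 132.518 × 2.5850 = 166.446 ms
Then RT(20) = 166.446 + 132.518 × log₂ 20 = 166.446 + 132.518 × 4.3219 ≈ 739.179 ms.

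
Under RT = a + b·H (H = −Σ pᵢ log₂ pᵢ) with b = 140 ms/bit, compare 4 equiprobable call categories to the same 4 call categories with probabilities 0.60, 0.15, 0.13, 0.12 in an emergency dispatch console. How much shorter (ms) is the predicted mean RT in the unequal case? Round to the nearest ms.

56 ms

Equiprobable entropy H₀ = log₂ 4 = 2.0000 bits.
Skewed entropy H = −Σ pᵢ log₂ pᵢ = 1.6024 bits.
ΔRT = b·(H₀ − H) = 140 × 0.3976 = 55.66 ms.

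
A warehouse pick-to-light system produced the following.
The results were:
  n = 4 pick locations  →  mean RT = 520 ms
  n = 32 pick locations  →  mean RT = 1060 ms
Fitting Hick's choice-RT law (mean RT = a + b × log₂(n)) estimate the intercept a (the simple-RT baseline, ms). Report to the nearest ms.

160 ms

b = (RT₂ − RT₁)/(log₂ n₂ − log₂ n₁) = (1060 − 520)/(5 − 2) = 180 ms/bit.
Intercept: a = 520 − 180·log₂(4) = 160.000 ms.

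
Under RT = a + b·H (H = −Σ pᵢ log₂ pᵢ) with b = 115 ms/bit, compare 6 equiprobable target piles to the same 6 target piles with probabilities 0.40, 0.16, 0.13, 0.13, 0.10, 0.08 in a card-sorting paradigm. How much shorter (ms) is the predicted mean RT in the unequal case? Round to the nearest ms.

Equiprobable entropy H₀ = log₂ 6 = 2.5850 bits.
Skewed entropy H = −Σ pᵢ log₂ pᵢ = 2.3408 bits.
ΔRT = b·(H₀ − H) = 115 × 0.2442 = 28.08 ms.

28 ms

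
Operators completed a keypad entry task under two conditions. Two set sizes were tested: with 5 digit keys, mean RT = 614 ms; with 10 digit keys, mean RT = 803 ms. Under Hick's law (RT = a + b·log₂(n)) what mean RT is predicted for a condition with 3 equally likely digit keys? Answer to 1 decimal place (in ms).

Fit slope and intercept:
  b = (803 − 614) / (log₂ 10 − log₂ 5) = 189 / (3.3219 − 2.3219) = 189.000 ms/bit
  a = 614 − 189.000 × 2.3219 = 175.156 ms
Then RT(3) = 175.156 + 189.000 × log₂ 3 = 175.156 + 189.000 × 1.5850 ≈ 474.714 ms.

474.7 ms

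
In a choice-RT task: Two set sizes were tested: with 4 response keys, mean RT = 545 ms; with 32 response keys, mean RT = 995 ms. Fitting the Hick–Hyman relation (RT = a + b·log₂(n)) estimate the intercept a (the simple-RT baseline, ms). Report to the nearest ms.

245 ms

Slope: b = (995 − 545) / (log₂ 32 − log₂ 4) = 450/3.0000 = 150 ms/bit.
Intercept: a = 545 − 150·log₂(4) = 245.000 ms.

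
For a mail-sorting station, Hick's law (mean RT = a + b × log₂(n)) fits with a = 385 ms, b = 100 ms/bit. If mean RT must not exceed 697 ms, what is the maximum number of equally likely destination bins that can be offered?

8

100·log₂ n ≤ 697 − 385 = 312, giving log₂ n ≤ 3.1200 and n ≤ 8.694. The largest whole number is 8.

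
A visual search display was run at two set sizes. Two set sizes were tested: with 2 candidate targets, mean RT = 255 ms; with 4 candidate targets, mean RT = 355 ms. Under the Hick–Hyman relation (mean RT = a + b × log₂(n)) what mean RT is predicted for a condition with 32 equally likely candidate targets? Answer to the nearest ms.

Solve the two-equation system in a and b:
  b = (355 − 255) / (log₂ 4 − log₂ 2) = 100 / (2 − 1) = 100 ms/bit
  a = 255 − 100 × 1 = 155 ms
Then RT(32) = 155 + 100 × log₂ 32 = 155 + 100 × 5 ≈ 655.000 ms.

655 ms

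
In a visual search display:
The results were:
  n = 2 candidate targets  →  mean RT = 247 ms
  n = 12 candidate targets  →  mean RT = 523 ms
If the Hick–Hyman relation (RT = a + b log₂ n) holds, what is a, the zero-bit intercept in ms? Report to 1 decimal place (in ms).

The slope on a log₂ axis is (523 − 247) / (3.5850 − 1) = 106.771 ms/bit.
Intercept: a = 247 − 106.771·log₂(2) = 140.229 ms.

140.2 ms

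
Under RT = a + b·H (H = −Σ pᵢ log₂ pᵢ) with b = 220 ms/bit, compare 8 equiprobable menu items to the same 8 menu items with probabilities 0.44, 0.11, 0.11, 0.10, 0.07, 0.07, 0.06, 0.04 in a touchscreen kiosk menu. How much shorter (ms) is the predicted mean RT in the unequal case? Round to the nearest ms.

Equiprobable entropy H₀ = log₂ 8 = 3.0000 bits.
Skewed entropy H = −Σ pᵢ log₂ pᵢ = 2.5203 bits.
ΔRT = b·(H₀ − H) = 220 × 0.4797 = 105.53 ms.

106 ms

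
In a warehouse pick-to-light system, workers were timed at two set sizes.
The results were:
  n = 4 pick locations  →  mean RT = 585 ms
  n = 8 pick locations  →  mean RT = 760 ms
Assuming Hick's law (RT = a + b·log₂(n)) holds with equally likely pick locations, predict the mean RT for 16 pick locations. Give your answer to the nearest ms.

935 ms

With log₂ n on the abscissa the relation is linear; from the two conditions:
  b = (760 − 585) / (log₂ 8 − log₂ 4) = 175 / (3 − 2) = 175 ms/bit
  a = 585 − 175 × 2 = 235 ms
Then RT(16) = 235 + 175 × log₂ 16 = 235 + 175 × 4 ≈ 935.000 ms.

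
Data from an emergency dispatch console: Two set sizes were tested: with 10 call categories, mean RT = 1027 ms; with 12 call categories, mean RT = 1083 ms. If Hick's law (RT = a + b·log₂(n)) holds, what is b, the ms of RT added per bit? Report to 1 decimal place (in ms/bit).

212.9 ms/bit

The slope on a log₂ axis is (1083 − 1027) / (3.5850 − 3.3219) = 212.900 ms/bit.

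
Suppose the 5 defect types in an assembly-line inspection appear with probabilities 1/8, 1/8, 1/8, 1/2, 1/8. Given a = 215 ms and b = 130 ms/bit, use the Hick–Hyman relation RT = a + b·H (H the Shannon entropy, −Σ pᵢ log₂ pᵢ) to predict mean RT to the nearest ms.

Each term −pᵢ log₂ pᵢ: 0.125·3 + 0.125·3 + 0.125·3 + 0.5·1 + 0.125·3; summed, H = 2.000 bits.
Mean RT = a + bH = 215 + 130·2.000 = 475.00 ms.

475 ms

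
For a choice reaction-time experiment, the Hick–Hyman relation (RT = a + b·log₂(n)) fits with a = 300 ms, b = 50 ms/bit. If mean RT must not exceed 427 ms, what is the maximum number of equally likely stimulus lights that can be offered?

5

50·log₂ n ≤ 427 − 300 = 127, giving log₂ n ≤ 2.5400 and n ≤ 5.816. The largest whole number is 5.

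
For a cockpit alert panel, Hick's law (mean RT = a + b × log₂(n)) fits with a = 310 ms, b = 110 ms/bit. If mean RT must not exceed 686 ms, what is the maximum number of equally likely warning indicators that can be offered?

10

Information budget: (686 − 310)/110 = 3.4182 bits, so n ≤ 2^3.4182 = 10.690 → at most 10.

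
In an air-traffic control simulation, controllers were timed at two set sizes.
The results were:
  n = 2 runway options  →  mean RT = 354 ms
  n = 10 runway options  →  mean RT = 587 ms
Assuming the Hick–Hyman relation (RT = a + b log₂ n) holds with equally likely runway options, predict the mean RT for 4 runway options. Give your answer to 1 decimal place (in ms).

454.3 ms

Solve the two-equation system in a and b:
  b = (587 − 354) / (log₂ 10 − log₂ 2) = 233 / (3.3219 − 1) = 100.348 ms/bit
  a = 354 − 100.348 × 1 = 253.652 ms
Then RT(4) = 253.652 + 100.348 × log₂ 4 = 253.652 + 100.348 × 2 ≈ 454.348 ms.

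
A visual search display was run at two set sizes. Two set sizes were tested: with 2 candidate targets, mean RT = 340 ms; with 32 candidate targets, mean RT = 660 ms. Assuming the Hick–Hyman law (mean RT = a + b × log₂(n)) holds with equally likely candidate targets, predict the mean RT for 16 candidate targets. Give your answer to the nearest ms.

580 ms

RT is linear in log₂ n, so two points fix the line:
  b = (660 − 340) / (log₂ 32 − log₂ 2) = 320 / (5 − 1) = 80 ms/bit
  a = 340 − 80 × 1 = 260 ms
Then RT(16) = 260 + 80 × log₂ 16 = 260 + 80 × 4 ≈ 580.000 ms.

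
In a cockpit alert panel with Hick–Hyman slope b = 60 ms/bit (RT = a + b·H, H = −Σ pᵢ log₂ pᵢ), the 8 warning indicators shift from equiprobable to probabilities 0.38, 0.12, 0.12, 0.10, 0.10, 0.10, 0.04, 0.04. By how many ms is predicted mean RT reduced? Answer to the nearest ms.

Equiprobable entropy H₀ = log₂ 8 = 3.0000 bits.
Skewed entropy H = −Σ pᵢ log₂ pᵢ = 2.6327 bits.
ΔRT = b·(H₀ − H) = 60 × 0.3673 = 22.04 ms.

22 ms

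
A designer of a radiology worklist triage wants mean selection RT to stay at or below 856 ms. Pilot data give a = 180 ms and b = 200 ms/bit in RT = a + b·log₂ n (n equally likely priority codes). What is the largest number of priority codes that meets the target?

10

Information budget: (856 − 180)/200 = 3.3800 bits, so n ≤ 2^3.3800 = 10.411 → at most 10.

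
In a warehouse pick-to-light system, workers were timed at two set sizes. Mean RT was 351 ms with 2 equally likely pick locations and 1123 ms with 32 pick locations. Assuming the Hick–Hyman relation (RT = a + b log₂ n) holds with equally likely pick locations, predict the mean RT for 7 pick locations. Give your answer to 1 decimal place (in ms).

Fit slope and intercept:
  b = (1123 − 351) / (log₂ 32 − log₂ 2) = 772 / (5 − 1) = 193.000 ms/bit
  a = 351 − 193.000 × 1 = 158.000 ms
Then RT(7) = 158.000 + 193.000 × log₂ 7 = 158.000 + 193.000 × 2.8074 ≈ 699.819 ms.

699.8 ms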